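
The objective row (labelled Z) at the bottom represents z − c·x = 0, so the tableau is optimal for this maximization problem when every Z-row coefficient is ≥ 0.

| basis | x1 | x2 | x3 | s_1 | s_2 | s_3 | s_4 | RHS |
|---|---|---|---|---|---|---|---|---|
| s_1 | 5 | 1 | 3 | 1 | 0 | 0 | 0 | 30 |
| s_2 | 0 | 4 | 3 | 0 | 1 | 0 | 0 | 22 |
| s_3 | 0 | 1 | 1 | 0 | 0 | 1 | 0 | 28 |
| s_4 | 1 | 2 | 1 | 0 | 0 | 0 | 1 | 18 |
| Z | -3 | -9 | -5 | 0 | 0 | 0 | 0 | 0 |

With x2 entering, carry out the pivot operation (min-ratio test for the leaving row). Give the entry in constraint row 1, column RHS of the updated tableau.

Ratio test on column x2 — row 1: 30/1 = 30; row 2: 22/4 = 11/2; row 3: 28/1 = 28; row 4: 18/2 = 9. Minimum is 11/2 at row 2 (s_2 leaves); pivot element 4.
Divide row 2 by 4; eliminate column x2 from the other rows.
Row 1 update in column RHS: 30 − 1·(11/2) = 49/2.

49/2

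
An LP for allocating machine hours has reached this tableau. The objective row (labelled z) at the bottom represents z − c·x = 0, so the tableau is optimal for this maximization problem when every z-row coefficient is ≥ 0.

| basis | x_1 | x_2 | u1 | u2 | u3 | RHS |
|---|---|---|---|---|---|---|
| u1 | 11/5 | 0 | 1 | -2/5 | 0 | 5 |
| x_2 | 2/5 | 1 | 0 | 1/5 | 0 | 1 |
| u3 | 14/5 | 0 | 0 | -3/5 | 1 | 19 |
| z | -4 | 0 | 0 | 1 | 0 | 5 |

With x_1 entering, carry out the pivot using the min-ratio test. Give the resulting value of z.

155/11

Ratio test on column x_1 — row 1: 5/(11/5) = 25/11; row 2: 1/(2/5) = 5/2; row 3: 19/(14/5) = 95/14. Minimum is 25/11 at row 1 (u1 leaves); pivot element 11/5.
Pivot on row 1; the z-row RHS becomes 5 − (-4)·(25/11) = 155/11.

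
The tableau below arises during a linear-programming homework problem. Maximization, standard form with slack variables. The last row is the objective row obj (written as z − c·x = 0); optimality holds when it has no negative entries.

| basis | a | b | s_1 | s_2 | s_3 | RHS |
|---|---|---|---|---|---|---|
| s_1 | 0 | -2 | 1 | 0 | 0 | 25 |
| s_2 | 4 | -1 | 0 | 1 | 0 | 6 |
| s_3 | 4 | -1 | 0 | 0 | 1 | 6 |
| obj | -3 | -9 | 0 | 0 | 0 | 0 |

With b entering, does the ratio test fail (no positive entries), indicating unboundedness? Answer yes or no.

Every constraint-row entry in column b is ≤ 0, so increasing b is unbounded.

yes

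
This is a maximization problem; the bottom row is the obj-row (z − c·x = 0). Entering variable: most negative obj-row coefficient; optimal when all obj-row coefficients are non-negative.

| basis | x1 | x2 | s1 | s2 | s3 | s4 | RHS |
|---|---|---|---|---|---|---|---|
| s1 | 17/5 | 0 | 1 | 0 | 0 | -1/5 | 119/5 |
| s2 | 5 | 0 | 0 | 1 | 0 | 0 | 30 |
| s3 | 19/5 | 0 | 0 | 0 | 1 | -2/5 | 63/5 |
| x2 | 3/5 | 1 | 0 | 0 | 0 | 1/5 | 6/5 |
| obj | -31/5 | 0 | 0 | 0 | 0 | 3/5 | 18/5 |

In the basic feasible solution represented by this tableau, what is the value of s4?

0

s4 is not in the basis, so in the current basic feasible solution s4 = 0.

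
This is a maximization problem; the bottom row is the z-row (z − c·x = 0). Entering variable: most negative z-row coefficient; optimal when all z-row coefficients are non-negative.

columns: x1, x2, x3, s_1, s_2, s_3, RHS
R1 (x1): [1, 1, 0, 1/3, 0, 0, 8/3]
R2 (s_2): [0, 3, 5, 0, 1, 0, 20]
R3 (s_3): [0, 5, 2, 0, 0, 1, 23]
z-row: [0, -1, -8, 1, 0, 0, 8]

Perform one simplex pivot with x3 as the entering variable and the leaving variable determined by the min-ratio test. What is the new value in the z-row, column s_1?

Ratio test on column x3 — row 1: entry 0 ≤ 0; row 2: 20/5 = 4; row 3: 23/2 = 23/2. Minimum is 4 at row 2 (s_2 leaves); pivot element 5.
Divide row 2 by 5; eliminate column x3 from the other rows.
z-row update in column s_1: 1 − (-8)·0 = 1.

1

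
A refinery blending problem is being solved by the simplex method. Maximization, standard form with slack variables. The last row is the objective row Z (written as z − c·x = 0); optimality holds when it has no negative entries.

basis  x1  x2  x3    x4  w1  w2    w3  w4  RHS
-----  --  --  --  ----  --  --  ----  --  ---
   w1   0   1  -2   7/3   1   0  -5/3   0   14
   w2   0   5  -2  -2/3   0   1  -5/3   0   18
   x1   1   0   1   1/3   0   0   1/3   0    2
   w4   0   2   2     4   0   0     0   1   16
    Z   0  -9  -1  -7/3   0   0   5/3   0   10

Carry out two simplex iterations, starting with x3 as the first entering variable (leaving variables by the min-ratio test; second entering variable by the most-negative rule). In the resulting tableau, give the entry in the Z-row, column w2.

9/5

Ratio test on column x3 — row 1: entry -2 ≤ 0; row 2: entry -2 ≤ 0; row 3: 2/1 = 2; row 4: 16/2 = 8. Minimum is 2 at row 3 (x1 leaves); pivot element 1.
Divide row 3 by 1; eliminate column x3 from the other rows.
Second iteration: most negative Z-row entry is -9 in column x2, so x2 enters.
Ratio test on column x2 — row 1: 18/1 = 18; row 2: 22/5 = 22/5; row 3: entry 0 ≤ 0; row 4: 12/2 = 6. Minimum is 22/5 at row 2 (w2 leaves); pivot element 5.
Divide row 2 by 5; eliminate column x2 from the other rows.
After both pivots, the entry at the Z-row, column w2 is 9/5.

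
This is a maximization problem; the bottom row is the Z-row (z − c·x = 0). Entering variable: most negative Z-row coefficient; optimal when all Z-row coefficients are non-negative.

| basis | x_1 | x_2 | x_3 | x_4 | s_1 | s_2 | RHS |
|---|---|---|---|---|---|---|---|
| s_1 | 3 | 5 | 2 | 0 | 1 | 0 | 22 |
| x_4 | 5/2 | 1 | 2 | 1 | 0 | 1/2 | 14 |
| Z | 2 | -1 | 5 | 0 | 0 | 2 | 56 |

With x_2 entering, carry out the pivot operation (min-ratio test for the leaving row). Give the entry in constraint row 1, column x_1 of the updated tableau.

3/5

Ratio test on column x_2 — row 1: 22/5 = 22/5; row 2: 14/1 = 14. Minimum is 22/5 at row 1 (s_1 leaves); pivot element 5.
Divide row 1 by 5; eliminate column x_2 from the other rows.
In the new row 1, the x_1 entry is the old entry divided by the pivot: 3/5 = 3/5.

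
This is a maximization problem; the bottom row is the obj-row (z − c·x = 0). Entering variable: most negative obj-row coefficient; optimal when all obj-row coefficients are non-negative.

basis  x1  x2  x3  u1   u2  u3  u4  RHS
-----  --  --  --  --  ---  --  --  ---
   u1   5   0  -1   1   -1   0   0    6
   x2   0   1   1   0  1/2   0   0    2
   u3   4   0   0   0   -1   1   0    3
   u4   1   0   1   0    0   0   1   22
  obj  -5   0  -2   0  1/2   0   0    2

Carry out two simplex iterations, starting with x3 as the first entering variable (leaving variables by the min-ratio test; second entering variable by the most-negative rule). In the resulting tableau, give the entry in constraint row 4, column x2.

Ratio test on column x3 — row 1: entry -1 ≤ 0; row 2: 2/1 = 2; row 3: entry 0 ≤ 0; row 4: 22/1 = 22. Minimum is 2 at row 2 (x2 leaves); pivot element 1.
Divide row 2 by 1; eliminate column x3 from the other rows.
Second iteration: most negative obj-row entry is -5 in column x1, so x1 enters.
Ratio test on column x1 — row 1: 8/5 = 8/5; row 2: entry 0 ≤ 0; row 3: 3/4 = 3/4; row 4: 20/1 = 20. Minimum is 3/4 at row 3 (u3 leaves); pivot element 4.
Divide row 3 by 4; eliminate column x1 from the other rows.
After both pivots, the entry at constraint row 4, column x2 is -1.

-1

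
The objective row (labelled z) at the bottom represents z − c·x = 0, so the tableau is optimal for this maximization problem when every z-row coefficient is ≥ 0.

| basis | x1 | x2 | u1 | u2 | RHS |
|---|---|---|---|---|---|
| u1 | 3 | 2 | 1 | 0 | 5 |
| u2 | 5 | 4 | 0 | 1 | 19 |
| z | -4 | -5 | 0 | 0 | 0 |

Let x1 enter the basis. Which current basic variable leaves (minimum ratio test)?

Column x1 entries and ratios — u1: 5/3 = 5/3; u2: 19/5 = 19/5.
Smallest ratio is 5/3 in the row of u1, so u1 leaves.

u1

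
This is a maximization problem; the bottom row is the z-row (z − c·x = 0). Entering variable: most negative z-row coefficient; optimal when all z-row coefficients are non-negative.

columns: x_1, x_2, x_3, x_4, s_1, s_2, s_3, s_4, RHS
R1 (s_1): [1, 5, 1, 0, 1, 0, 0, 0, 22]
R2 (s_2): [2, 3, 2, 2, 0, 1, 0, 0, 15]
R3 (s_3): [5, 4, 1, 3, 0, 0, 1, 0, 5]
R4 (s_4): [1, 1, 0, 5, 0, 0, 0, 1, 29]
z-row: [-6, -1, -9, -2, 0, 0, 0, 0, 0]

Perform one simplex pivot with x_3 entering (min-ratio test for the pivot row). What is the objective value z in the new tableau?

Ratio test on column x_3 — row 1: 22/1 = 22; row 2: 15/2 = 15/2; row 3: 5/1 = 5; row 4: entry 0 ≤ 0. Minimum is 5 at row 3 (s_3 leaves); pivot element 1.
Pivot on row 3; the z-row RHS becomes 0 − (-9)·5 = 45.

45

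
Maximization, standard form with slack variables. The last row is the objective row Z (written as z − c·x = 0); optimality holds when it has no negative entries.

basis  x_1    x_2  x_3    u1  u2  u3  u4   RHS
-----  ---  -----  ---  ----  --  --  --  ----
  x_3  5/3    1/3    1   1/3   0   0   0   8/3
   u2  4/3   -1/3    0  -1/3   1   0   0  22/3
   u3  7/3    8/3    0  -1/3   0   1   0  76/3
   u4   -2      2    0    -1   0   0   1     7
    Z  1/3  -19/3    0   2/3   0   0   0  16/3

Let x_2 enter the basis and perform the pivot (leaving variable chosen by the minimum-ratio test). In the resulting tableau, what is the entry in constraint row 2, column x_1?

1

Ratio test on column x_2 — row 1: (8/3)/(1/3) = 8; row 2: entry -1/3 ≤ 0; row 3: (76/3)/(8/3) = 19/2; row 4: 7/2 = 7/2. Minimum is 7/2 at row 4 (u4 leaves); pivot element 2.
Divide row 4 by 2; eliminate column x_2 from the other rows.
Row 2 update in column x_1: 4/3 − (-1/3)·(-1) = 1.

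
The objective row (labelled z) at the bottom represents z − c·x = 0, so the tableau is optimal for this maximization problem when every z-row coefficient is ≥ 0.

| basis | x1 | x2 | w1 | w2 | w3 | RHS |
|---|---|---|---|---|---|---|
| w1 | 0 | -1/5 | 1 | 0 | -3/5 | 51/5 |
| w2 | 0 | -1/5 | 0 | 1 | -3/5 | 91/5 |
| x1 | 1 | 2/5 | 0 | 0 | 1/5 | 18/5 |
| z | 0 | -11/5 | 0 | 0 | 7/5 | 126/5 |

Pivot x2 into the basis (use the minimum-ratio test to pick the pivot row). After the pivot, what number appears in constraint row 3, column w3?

1/2

Ratio test on column x2 — row 1: entry -1/5 ≤ 0; row 2: entry -1/5 ≤ 0; row 3: (18/5)/(2/5) = 9. Minimum is 9 at row 3 (x1 leaves); pivot element 2/5.
Divide row 3 by 2/5; eliminate column x2 from the other rows.
In the new row 3, the w3 entry is the old entry divided by the pivot: (1/5)/(2/5) = 1/2.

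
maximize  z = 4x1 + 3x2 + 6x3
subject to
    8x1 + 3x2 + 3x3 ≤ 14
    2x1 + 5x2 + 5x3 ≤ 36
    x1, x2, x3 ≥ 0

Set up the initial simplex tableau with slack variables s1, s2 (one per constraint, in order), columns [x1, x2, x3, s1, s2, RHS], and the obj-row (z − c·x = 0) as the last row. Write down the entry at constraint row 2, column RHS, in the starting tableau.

The RHS of constraint 2 is b_2 = 36.

36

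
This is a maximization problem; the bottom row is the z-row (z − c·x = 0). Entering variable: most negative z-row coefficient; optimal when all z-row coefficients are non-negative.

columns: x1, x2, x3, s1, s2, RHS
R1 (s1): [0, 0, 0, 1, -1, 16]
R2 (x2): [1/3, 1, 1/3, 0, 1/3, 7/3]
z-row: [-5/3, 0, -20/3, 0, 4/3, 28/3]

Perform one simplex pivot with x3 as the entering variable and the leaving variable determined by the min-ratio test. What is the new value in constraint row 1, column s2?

Ratio test on column x3 — row 1: entry 0 ≤ 0; row 2: (7/3)/(1/3) = 7. Minimum is 7 at row 2 (x2 leaves); pivot element 1/3.
Divide row 2 by 1/3; eliminate column x3 from the other rows.
Row 1 update in column s2: -1 − 0·1 = -1.

-1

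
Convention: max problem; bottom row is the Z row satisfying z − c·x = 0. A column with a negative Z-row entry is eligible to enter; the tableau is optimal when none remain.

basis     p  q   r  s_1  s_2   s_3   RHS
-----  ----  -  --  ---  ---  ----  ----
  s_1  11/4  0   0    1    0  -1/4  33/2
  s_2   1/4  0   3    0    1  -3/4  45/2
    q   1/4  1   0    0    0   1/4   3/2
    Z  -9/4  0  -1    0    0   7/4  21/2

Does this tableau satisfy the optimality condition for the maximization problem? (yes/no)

no

The Z-row has a negative entry -9/4 in column p, so it is not optimal.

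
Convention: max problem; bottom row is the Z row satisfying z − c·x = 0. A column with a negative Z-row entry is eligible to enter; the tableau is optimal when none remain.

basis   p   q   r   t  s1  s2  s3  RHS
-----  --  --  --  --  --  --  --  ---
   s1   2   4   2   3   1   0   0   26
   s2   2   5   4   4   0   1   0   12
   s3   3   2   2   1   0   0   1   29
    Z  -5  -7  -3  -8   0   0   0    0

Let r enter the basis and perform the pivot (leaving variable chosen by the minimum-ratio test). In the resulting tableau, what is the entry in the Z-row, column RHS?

9

Ratio test on column r — row 1: 26/2 = 13; row 2: 12/4 = 3; row 3: 29/2 = 29/2. Minimum is 3 at row 2 (s2 leaves); pivot element 4.
Divide row 2 by 4; eliminate column r from the other rows.
Z-row update in column RHS: 0 − (-3)·3 = 9.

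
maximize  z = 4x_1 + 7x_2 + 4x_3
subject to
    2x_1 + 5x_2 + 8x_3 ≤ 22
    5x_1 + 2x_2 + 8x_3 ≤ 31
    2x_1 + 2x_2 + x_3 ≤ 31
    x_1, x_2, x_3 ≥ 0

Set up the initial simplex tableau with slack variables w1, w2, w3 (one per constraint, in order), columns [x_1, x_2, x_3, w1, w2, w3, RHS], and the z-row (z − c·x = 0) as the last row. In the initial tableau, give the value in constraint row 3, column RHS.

The RHS of constraint 3 is b_3 = 31.

31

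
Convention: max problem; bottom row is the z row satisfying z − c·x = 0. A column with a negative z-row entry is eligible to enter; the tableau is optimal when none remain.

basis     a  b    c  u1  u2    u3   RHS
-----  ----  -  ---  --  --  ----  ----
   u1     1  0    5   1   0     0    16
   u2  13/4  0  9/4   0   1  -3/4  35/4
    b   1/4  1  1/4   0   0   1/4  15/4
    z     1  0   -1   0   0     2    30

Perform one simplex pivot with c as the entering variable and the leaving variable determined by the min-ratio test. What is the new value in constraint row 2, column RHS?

Ratio test on column c — row 1: 16/5 = 16/5; row 2: (35/4)/(9/4) = 35/9; row 3: (15/4)/(1/4) = 15. Minimum is 16/5 at row 1 (u1 leaves); pivot element 5.
Divide row 1 by 5; eliminate column c from the other rows.
Row 2 update in column RHS: 35/4 − (9/4)·(16/5) = 31/20.

31/20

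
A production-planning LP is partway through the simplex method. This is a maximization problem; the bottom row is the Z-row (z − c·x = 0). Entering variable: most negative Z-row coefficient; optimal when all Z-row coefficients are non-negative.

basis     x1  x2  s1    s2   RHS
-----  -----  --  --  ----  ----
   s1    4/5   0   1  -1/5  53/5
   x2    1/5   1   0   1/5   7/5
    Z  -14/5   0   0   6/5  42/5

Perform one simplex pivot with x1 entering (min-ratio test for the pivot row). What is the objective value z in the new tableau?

Ratio test on column x1 — row 1: (53/5)/(4/5) = 53/4; row 2: (7/5)/(1/5) = 7. Minimum is 7 at row 2 (x2 leaves); pivot element 1/5.
Pivot on row 2; the Z-row RHS becomes 42/5 − (-14/5)·7 = 28.

28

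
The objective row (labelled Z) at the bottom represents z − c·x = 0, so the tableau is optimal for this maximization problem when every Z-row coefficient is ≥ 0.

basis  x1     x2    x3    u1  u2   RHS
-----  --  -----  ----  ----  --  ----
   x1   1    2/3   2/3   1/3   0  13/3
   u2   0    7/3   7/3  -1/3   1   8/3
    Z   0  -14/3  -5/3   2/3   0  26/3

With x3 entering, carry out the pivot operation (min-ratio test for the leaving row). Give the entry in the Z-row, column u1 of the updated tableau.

Ratio test on column x3 — row 1: (13/3)/(2/3) = 13/2; row 2: (8/3)/(7/3) = 8/7. Minimum is 8/7 at row 2 (u2 leaves); pivot element 7/3.
Divide row 2 by 7/3; eliminate column x3 from the other rows.
Z-row update in column u1: 2/3 − (-5/3)·(-1/7) = 3/7.

3/7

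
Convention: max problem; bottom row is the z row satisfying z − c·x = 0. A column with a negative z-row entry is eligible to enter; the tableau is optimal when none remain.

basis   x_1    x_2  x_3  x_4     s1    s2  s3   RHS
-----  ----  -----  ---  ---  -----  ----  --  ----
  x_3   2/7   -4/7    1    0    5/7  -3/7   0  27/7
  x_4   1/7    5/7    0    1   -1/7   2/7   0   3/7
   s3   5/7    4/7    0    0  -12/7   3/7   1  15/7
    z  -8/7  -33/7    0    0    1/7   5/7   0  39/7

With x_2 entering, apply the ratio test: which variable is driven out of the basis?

Column x_2 entries and ratios — x_3: -4/7 ≤ 0, skip; x_4: (3/7)/(5/7) = 3/5; s3: (15/7)/(4/7) = 15/4.
Smallest ratio is 3/5 in the row of x_4, so x_4 leaves.

x_4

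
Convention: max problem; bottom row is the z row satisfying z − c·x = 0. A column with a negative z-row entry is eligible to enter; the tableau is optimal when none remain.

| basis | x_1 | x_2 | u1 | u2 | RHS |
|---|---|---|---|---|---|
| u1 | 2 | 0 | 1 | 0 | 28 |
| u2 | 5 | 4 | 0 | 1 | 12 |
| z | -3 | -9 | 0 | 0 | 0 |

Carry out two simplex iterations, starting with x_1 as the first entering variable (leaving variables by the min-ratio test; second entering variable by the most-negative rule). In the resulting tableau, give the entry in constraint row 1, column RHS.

Ratio test on column x_1 — row 1: 28/2 = 14; row 2: 12/5 = 12/5. Minimum is 12/5 at row 2 (u2 leaves); pivot element 5.
Divide row 2 by 5; eliminate column x_1 from the other rows.
Second iteration: most negative z-row entry is -33/5 in column x_2, so x_2 enters.
Ratio test on column x_2 — row 1: entry -8/5 ≤ 0; row 2: (12/5)/(4/5) = 3. Minimum is 3 at row 2 (x_1 leaves); pivot element 4/5.
Divide row 2 by 4/5; eliminate column x_2 from the other rows.
After both pivots, the entry at constraint row 1, column RHS is 28.

28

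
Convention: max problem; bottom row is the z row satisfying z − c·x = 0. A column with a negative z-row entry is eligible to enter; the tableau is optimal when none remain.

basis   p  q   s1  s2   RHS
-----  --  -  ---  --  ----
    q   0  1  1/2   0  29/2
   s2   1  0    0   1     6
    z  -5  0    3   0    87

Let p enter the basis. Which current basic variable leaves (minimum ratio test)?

s2

Column p entries and ratios — q: 0 ≤ 0, skip; s2: 6/1 = 6.
Smallest ratio is 6 in the row of s2, so s2 leaves.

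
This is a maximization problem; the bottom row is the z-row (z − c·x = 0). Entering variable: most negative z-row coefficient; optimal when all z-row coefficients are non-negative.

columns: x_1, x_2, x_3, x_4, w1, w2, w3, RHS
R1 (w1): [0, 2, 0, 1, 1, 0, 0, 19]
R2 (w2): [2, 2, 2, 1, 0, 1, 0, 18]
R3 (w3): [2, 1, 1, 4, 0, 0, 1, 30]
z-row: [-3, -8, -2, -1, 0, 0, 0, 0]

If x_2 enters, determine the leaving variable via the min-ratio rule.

Column x_2 entries and ratios — w1: 19/2 = 19/2; w2: 18/2 = 9; w3: 30/1 = 30.
Smallest ratio is 9 in the row of w2, so w2 leaves.

w2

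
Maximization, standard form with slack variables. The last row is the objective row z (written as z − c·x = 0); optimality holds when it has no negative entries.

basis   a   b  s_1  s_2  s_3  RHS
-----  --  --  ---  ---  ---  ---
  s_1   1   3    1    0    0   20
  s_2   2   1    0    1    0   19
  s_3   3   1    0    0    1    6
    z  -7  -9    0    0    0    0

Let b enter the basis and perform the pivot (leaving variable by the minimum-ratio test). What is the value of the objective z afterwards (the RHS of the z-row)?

54

Ratio test on column b — row 1: 20/3 = 20/3; row 2: 19/1 = 19; row 3: 6/1 = 6. Minimum is 6 at row 3 (s_3 leaves); pivot element 1.
Pivot on row 3; the z-row RHS becomes 0 − (-9)·6 = 54.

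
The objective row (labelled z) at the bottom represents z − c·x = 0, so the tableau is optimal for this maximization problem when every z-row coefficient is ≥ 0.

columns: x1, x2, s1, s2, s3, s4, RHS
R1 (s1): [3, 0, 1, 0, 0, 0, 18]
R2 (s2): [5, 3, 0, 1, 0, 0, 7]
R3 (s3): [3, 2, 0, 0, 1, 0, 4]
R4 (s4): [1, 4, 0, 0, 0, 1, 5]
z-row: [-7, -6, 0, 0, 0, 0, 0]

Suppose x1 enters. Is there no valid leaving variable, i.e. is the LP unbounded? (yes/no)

Column x1 has positive entries in row(s) 1, 2, 3, 4, so the ratio test bounds it — not unbounded.

no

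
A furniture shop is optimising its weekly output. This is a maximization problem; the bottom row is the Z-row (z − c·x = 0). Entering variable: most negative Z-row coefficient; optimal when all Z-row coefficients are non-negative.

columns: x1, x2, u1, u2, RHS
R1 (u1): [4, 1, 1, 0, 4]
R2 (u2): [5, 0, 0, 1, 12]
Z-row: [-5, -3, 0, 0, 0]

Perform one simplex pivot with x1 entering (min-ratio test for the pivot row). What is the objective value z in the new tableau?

Ratio test on column x1 — row 1: 4/4 = 1; row 2: 12/5 = 12/5. Minimum is 1 at row 1 (u1 leaves); pivot element 4.
Pivot on row 1; the Z-row RHS becomes 0 − (-5)·1 = 5.

5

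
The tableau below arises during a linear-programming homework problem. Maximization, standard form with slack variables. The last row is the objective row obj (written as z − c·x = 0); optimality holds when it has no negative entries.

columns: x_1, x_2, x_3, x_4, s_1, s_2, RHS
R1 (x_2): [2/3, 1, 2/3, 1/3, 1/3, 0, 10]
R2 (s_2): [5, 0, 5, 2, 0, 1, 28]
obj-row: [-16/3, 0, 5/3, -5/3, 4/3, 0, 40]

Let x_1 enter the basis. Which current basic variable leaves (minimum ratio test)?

Column x_1 entries and ratios — x_2: 10/(2/3) = 15; s_2: 28/5 = 28/5.
Smallest ratio is 28/5 in the row of s_2, so s_2 leaves.

s_2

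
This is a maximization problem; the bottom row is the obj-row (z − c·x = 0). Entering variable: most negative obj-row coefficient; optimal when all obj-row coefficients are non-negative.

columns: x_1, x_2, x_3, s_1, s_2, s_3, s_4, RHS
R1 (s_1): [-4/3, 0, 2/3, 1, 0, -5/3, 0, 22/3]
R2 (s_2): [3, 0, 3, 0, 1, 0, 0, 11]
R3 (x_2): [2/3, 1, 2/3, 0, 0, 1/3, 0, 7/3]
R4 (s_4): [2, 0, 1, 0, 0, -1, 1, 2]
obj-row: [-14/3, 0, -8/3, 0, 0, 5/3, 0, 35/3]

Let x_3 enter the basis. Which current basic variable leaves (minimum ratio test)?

s_4

Column x_3 entries and ratios — s_1: (22/3)/(2/3) = 11; s_2: 11/3 = 11/3; x_2: (7/3)/(2/3) = 7/2; s_4: 2/1 = 2.
Smallest ratio is 2 in the row of s_4, so s_4 leaves.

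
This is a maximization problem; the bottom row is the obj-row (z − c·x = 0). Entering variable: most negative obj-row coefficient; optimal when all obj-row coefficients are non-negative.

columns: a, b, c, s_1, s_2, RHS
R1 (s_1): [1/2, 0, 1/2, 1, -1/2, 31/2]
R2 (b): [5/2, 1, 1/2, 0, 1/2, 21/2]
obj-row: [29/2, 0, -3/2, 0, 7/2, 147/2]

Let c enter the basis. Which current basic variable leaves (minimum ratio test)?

b

Column c entries and ratios — s_1: (31/2)/(1/2) = 31; b: (21/2)/(1/2) = 21.
Smallest ratio is 21 in the row of b, so b leaves.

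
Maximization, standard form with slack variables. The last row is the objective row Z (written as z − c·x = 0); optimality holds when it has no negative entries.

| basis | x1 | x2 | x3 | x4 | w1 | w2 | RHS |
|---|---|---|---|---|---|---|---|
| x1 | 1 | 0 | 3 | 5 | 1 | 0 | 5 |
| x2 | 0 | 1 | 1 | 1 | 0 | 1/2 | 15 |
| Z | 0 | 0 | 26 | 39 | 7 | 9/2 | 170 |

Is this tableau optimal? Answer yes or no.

yes

Every Z-row coefficient is ≥ 0, so the tableau is optimal.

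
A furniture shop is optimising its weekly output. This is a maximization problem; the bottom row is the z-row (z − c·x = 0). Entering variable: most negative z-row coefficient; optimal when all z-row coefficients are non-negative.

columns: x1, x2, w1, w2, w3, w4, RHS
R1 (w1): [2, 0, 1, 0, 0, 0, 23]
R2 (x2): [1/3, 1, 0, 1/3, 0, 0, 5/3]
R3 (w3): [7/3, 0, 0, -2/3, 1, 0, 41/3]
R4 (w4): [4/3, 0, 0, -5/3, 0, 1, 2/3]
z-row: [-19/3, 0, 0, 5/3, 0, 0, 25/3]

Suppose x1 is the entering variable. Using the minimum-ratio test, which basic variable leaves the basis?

w4

Column x1 entries and ratios — w1: 23/2 = 23/2; x2: (5/3)/(1/3) = 5; w3: (41/3)/(7/3) = 41/7; w4: (2/3)/(4/3) = 1/2.
Smallest ratio is 1/2 in the row of w4, so w4 leaves.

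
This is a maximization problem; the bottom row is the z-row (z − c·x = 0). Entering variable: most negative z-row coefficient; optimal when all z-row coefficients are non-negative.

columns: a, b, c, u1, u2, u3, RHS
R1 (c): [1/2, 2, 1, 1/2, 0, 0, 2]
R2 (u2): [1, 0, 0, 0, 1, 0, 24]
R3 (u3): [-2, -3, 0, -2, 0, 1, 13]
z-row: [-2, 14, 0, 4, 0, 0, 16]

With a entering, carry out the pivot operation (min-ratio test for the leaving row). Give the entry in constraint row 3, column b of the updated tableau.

Ratio test on column a — row 1: 2/(1/2) = 4; row 2: 24/1 = 24; row 3: entry -2 ≤ 0. Minimum is 4 at row 1 (c leaves); pivot element 1/2.
Divide row 1 by 1/2; eliminate column a from the other rows.
Row 3 update in column b: -3 − (-2)·4 = 5.

5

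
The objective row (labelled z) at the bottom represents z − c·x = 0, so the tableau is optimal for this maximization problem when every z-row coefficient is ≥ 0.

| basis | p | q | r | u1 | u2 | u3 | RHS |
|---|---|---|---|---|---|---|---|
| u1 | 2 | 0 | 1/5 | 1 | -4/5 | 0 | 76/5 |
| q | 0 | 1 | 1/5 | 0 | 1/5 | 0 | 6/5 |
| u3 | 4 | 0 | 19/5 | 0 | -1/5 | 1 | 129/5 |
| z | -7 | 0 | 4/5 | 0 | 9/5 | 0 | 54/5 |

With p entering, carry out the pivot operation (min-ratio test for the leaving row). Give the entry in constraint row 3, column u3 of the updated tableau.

1/4

Ratio test on column p — row 1: (76/5)/2 = 38/5; row 2: entry 0 ≤ 0; row 3: (129/5)/4 = 129/20. Minimum is 129/20 at row 3 (u3 leaves); pivot element 4.
Divide row 3 by 4; eliminate column p from the other rows.
In the new row 3, the u3 entry is the old entry divided by the pivot: 1/4 = 1/4.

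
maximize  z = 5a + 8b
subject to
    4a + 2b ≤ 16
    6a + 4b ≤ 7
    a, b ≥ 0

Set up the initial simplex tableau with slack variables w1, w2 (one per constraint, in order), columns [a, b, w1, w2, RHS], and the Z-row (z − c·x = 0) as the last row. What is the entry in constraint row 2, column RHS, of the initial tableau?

The RHS of constraint 2 is b_2 = 7.

7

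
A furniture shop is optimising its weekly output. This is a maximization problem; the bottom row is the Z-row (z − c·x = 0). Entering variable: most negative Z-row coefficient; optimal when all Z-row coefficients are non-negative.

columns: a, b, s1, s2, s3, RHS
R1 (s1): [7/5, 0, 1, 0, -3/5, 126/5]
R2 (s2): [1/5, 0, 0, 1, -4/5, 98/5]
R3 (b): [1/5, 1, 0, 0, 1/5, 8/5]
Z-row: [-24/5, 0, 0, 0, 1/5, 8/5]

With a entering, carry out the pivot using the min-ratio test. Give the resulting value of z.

40

Ratio test on column a — row 1: (126/5)/(7/5) = 18; row 2: (98/5)/(1/5) = 98; row 3: (8/5)/(1/5) = 8. Minimum is 8 at row 3 (b leaves); pivot element 1/5.
Pivot on row 3; the Z-row RHS becomes 8/5 − (-24/5)·8 = 40.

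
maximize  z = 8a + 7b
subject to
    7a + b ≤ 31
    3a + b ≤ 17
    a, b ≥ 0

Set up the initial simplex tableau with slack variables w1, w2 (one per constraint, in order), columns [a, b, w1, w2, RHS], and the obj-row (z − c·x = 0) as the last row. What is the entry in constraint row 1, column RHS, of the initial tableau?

31

The RHS of constraint 1 is b_1 = 31.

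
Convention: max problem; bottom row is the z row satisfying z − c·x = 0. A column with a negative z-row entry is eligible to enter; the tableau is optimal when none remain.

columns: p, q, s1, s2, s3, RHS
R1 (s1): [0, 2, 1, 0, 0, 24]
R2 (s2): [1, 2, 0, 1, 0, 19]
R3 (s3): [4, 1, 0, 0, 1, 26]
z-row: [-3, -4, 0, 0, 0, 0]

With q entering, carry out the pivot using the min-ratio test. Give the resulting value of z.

Ratio test on column q — row 1: 24/2 = 12; row 2: 19/2 = 19/2; row 3: 26/1 = 26. Minimum is 19/2 at row 2 (s2 leaves); pivot element 2.
Pivot on row 2; the z-row RHS becomes 0 − (-4)·(19/2) = 38.

38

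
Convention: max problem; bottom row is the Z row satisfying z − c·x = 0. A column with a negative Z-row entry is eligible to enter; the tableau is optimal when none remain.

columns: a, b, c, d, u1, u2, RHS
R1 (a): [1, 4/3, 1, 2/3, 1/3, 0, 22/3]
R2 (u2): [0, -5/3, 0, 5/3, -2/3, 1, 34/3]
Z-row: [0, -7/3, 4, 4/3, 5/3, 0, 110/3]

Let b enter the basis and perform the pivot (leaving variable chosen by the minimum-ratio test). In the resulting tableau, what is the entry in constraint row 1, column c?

Ratio test on column b — row 1: (22/3)/(4/3) = 11/2; row 2: entry -5/3 ≤ 0. Minimum is 11/2 at row 1 (a leaves); pivot element 4/3.
Divide row 1 by 4/3; eliminate column b from the other rows.
In the new row 1, the c entry is the old entry divided by the pivot: 1/(4/3) = 3/4.

3/4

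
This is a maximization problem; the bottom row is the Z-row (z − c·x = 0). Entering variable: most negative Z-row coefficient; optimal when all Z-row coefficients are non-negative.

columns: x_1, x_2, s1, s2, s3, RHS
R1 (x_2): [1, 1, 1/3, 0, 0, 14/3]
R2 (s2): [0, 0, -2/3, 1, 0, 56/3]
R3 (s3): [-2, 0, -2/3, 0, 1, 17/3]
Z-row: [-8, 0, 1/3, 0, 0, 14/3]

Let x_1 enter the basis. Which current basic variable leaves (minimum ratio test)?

Column x_1 entries and ratios — x_2: (14/3)/1 = 14/3; s2: 0 ≤ 0, skip; s3: -2 ≤ 0, skip.
Smallest ratio is 14/3 in the row of x_2, so x_2 leaves.

x_2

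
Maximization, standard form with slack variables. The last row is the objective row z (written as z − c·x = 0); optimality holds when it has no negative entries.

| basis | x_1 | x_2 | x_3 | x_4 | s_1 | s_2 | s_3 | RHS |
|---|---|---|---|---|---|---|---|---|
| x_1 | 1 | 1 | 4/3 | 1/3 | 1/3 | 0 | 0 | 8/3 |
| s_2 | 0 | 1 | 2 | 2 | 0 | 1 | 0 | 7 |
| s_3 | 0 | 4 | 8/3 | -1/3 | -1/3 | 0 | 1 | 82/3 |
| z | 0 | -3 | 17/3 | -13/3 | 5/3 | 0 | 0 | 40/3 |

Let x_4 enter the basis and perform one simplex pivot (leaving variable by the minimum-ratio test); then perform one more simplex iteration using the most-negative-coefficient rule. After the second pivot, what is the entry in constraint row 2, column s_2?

Ratio test on column x_4 — row 1: (8/3)/(1/3) = 8; row 2: 7/2 = 7/2; row 3: entry -1/3 ≤ 0. Minimum is 7/2 at row 2 (s_2 leaves); pivot element 2.
Divide row 2 by 2; eliminate column x_4 from the other rows.
Second iteration: most negative z-row entry is -5/6 in column x_2, so x_2 enters.
Ratio test on column x_2 — row 1: (3/2)/(5/6) = 9/5; row 2: (7/2)/(1/2) = 7; row 3: (57/2)/(25/6) = 171/25. Minimum is 9/5 at row 1 (x_1 leaves); pivot element 5/6.
Divide row 1 by 5/6; eliminate column x_2 from the other rows.
After both pivots, the entry at constraint row 2, column s_2 is 3/5.

3/5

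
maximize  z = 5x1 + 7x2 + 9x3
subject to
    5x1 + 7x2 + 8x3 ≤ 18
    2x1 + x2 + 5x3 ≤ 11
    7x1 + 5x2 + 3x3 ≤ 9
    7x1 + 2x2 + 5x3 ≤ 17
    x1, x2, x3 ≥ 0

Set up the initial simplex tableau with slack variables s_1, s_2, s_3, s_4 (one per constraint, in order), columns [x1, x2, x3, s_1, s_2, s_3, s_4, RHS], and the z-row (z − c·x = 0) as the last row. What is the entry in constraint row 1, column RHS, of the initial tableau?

The RHS of constraint 1 is b_1 = 18.

18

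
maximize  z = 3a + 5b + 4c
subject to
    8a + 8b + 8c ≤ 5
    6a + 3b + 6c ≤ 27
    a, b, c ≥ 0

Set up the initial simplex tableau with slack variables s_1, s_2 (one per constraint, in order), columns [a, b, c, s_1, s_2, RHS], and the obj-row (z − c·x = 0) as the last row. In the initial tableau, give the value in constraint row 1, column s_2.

0

Slack s_2 belongs to constraint 2; its column is the unit vector e_2, so the entry in row 1 is 0.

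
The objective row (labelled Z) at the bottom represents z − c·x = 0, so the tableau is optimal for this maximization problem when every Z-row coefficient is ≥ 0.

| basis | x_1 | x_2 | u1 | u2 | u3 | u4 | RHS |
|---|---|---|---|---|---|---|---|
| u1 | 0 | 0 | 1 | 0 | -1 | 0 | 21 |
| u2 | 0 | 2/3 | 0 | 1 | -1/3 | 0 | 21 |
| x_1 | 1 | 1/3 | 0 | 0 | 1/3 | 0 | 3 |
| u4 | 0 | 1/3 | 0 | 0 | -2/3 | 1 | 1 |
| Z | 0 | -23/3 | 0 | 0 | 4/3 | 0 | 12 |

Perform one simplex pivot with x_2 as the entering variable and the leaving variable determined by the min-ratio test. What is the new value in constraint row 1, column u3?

Ratio test on column x_2 — row 1: entry 0 ≤ 0; row 2: 21/(2/3) = 63/2; row 3: 3/(1/3) = 9; row 4: 1/(1/3) = 3. Minimum is 3 at row 4 (u4 leaves); pivot element 1/3.
Divide row 4 by 1/3; eliminate column x_2 from the other rows.
Row 1 update in column u3: -1 − 0·(-2) = -1.

-1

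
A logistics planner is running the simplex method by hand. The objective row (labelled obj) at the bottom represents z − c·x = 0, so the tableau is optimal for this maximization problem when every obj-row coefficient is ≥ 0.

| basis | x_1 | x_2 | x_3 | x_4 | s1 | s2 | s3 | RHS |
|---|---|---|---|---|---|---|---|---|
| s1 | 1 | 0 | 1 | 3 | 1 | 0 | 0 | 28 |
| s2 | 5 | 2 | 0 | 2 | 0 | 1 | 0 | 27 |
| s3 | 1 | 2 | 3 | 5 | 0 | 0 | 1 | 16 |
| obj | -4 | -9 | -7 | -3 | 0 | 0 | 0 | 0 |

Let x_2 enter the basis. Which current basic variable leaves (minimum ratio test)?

s3

Column x_2 entries and ratios — s1: 0 ≤ 0, skip; s2: 27/2 = 27/2; s3: 16/2 = 8.
Smallest ratio is 8 in the row of s3, so s3 leaves.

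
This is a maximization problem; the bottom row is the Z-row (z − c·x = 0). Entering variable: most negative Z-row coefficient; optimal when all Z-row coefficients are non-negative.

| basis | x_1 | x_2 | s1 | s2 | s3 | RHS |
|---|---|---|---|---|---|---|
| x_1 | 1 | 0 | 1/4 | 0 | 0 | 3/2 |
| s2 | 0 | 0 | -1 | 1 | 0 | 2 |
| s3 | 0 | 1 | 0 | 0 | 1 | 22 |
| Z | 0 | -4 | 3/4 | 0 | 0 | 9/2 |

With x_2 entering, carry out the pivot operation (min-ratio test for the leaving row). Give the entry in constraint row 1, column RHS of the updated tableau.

3/2

Ratio test on column x_2 — row 1: entry 0 ≤ 0; row 2: entry 0 ≤ 0; row 3: 22/1 = 22. Minimum is 22 at row 3 (s3 leaves); pivot element 1.
Divide row 3 by 1; eliminate column x_2 from the other rows.
Row 1 update in column RHS: 3/2 − 0·22 = 3/2.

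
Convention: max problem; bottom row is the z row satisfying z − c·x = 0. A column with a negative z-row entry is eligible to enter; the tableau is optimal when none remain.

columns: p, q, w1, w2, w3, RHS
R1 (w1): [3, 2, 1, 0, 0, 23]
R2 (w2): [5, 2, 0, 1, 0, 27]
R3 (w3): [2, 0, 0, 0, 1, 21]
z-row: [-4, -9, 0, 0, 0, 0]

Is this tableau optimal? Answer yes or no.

no

The z-row has a negative entry -9 in column q, so it is not optimal.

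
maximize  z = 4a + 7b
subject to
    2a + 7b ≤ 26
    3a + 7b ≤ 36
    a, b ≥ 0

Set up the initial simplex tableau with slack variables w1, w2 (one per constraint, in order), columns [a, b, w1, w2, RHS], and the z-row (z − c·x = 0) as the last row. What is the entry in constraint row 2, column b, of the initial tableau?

Constraint 2 has coefficient 7 on b.

7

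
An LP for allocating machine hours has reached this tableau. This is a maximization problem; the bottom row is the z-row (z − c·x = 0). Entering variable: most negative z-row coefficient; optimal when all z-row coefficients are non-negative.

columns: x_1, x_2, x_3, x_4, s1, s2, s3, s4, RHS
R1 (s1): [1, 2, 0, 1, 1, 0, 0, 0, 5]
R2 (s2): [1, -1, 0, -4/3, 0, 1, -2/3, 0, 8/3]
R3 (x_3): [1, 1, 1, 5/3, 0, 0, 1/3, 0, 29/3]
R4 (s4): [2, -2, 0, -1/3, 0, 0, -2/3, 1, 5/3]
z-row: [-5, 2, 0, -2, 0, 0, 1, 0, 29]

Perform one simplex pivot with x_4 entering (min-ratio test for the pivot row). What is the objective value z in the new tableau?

Ratio test on column x_4 — row 1: 5/1 = 5; row 2: entry -4/3 ≤ 0; row 3: (29/3)/(5/3) = 29/5; row 4: entry -1/3 ≤ 0. Minimum is 5 at row 1 (s1 leaves); pivot element 1.
Pivot on row 1; the z-row RHS becomes 29 − (-2)·5 = 39.

39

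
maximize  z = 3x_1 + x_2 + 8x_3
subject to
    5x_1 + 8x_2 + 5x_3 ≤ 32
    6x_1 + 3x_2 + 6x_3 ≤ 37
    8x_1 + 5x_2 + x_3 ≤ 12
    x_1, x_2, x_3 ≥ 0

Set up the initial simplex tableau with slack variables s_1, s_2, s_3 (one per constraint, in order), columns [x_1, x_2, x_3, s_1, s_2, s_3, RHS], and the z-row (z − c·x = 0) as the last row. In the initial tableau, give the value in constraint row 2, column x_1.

6

Constraint 2 has coefficient 6 on x_1.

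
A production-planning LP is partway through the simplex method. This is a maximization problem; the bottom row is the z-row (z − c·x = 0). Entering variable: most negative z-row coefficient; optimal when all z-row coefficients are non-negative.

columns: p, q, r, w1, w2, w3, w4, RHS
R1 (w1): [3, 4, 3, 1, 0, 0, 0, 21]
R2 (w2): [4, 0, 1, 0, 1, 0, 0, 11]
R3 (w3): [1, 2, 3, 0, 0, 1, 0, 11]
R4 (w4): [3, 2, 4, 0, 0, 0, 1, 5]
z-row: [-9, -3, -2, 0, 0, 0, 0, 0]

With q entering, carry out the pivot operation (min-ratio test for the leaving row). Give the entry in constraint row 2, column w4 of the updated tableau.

0

Ratio test on column q — row 1: 21/4 = 21/4; row 2: entry 0 ≤ 0; row 3: 11/2 = 11/2; row 4: 5/2 = 5/2. Minimum is 5/2 at row 4 (w4 leaves); pivot element 2.
Divide row 4 by 2; eliminate column q from the other rows.
Row 2 update in column w4: 0 − 0·(1/2) = 0.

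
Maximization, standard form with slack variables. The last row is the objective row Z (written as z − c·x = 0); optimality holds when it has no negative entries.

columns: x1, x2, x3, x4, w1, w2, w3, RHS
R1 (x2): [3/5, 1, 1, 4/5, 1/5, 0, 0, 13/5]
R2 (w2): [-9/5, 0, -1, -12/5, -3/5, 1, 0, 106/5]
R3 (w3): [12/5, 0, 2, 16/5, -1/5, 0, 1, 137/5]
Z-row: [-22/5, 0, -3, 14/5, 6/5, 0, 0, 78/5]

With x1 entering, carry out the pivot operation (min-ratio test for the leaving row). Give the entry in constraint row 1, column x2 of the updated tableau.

Ratio test on column x1 — row 1: (13/5)/(3/5) = 13/3; row 2: entry -9/5 ≤ 0; row 3: (137/5)/(12/5) = 137/12. Minimum is 13/3 at row 1 (x2 leaves); pivot element 3/5.
Divide row 1 by 3/5; eliminate column x1 from the other rows.
In the new row 1, the x2 entry is the old entry divided by the pivot: 1/(3/5) = 5/3.

5/3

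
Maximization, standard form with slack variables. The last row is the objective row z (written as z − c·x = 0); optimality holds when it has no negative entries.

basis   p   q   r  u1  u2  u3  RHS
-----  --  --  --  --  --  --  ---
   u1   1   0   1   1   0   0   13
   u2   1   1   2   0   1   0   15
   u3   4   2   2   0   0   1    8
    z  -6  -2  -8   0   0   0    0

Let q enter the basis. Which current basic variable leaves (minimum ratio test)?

u3

Column q entries and ratios — u1: 0 ≤ 0, skip; u2: 15/1 = 15; u3: 8/2 = 4.
Smallest ratio is 4 in the row of u3, so u3 leaves.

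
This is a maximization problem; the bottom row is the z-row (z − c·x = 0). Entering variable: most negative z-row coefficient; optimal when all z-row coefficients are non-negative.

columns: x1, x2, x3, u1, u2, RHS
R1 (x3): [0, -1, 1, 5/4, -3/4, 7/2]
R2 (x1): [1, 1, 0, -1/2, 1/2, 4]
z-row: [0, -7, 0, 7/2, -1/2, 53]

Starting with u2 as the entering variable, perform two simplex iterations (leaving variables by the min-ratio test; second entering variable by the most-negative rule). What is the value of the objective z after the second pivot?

81

Ratio test on column u2 — row 1: entry -3/4 ≤ 0; row 2: 4/(1/2) = 8. Minimum is 8 at row 2 (x1 leaves); pivot element 1/2.
Pivot on row 2; the z-row RHS becomes 53 − (-1/2)·8 = 57.
Next entering variable (most negative z-row entry -6): x2.
Ratio test on column x2 — row 1: (19/2)/(1/2) = 19; row 2: 8/2 = 4. Minimum is 4 at row 2 (u2 leaves); pivot element 2.
After the second pivot the z-row RHS is 57 − (-6)·4 = 81.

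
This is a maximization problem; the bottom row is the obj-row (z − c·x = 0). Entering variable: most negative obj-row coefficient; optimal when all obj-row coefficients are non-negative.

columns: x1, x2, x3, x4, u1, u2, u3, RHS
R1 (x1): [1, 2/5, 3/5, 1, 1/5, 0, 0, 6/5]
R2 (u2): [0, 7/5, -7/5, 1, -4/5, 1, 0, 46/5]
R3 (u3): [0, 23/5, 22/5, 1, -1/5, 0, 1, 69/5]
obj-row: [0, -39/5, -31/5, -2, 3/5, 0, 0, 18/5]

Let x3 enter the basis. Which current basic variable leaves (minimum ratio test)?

Column x3 entries and ratios — x1: (6/5)/(3/5) = 2; u2: -7/5 ≤ 0, skip; u3: (69/5)/(22/5) = 69/22.
Smallest ratio is 2 in the row of x1, so x1 leaves.

x1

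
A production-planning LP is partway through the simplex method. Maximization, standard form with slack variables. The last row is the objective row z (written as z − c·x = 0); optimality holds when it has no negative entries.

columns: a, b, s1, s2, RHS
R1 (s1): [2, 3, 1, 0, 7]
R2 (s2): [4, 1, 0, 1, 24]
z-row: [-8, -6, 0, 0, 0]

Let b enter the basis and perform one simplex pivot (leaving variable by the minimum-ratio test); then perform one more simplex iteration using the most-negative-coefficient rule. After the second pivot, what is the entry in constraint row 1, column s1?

Ratio test on column b — row 1: 7/3 = 7/3; row 2: 24/1 = 24. Minimum is 7/3 at row 1 (s1 leaves); pivot element 3.
Divide row 1 by 3; eliminate column b from the other rows.
Second iteration: most negative z-row entry is -4 in column a, so a enters.
Ratio test on column a — row 1: (7/3)/(2/3) = 7/2; row 2: (65/3)/(10/3) = 13/2. Minimum is 7/2 at row 1 (b leaves); pivot element 2/3.
Divide row 1 by 2/3; eliminate column a from the other rows.
After both pivots, the entry at constraint row 1, column s1 is 1/2.

1/2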